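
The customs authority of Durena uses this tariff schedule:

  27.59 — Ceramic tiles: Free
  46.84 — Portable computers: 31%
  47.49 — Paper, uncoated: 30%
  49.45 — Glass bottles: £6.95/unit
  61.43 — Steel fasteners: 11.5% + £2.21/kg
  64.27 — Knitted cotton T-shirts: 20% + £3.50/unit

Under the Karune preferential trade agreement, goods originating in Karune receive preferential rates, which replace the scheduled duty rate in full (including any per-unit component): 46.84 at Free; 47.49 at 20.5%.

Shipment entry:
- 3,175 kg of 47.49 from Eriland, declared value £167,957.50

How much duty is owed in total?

Line 1 (47.49, Eriland, 3,175 kg, £167,957.50):
Base rate for 47.49 is 30%.
47.49 has an FTA preferential rate, but origin Eriland is not Karune; base rate stands.
Duty = £167,957.50 × 30% = £50,387.25.

£50,387.25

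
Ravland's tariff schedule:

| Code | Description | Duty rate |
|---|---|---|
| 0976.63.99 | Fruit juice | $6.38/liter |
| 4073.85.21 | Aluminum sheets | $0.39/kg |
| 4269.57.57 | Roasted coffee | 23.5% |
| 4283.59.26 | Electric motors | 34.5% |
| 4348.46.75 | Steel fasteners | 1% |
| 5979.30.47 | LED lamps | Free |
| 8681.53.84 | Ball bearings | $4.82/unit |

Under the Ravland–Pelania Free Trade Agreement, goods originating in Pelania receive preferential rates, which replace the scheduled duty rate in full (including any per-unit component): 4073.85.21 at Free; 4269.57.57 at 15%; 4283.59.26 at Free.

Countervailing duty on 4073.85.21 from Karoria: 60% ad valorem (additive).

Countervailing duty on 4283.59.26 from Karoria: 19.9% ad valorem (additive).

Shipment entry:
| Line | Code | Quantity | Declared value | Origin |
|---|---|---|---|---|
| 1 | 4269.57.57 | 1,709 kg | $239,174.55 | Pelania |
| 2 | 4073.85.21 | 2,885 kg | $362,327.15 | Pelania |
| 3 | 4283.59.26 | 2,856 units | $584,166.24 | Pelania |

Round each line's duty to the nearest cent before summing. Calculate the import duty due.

$35,876.18

Line 1 (4269.57.57, Pelania, 1,709 kg, $239,174.55):
Base rate for 4269.57.57 is 23.5%.
Origin Pelania qualifies under the Ravland–Pelania agreement and 4269.57.57 is covered: preferential rate 15% applies instead.
Duty = $239,174.55 × 15% = $35,876.18.
Line 2 (4073.85.21, Pelania, 2,885 kg, $362,327.15):
Base rate for 4073.85.21 is $0.39/kg.
Origin Pelania qualifies under the Ravland–Pelania agreement and 4073.85.21 is covered: preferential rate Free applies instead.
The additional-duty order on 4073.85.21 targets Karoria, not Pelania; it does not apply.
Duty = $362,327.15 × 0% = $0.00.
Line 3 (4283.59.26, Pelania, 2,856 units, $584,166.24):
Base rate for 4283.59.26 is 34.5%.
Origin Pelania qualifies under the Ravland–Pelania agreement and 4283.59.26 is covered: preferential rate Free applies instead.
The additional-duty order on 4283.59.26 targets Karoria, not Pelania; it does not apply.
Duty = $584,166.24 × 0% = $0.00.
Total = $35,876.18 + $0.00 + $0.00 = $35,876.18.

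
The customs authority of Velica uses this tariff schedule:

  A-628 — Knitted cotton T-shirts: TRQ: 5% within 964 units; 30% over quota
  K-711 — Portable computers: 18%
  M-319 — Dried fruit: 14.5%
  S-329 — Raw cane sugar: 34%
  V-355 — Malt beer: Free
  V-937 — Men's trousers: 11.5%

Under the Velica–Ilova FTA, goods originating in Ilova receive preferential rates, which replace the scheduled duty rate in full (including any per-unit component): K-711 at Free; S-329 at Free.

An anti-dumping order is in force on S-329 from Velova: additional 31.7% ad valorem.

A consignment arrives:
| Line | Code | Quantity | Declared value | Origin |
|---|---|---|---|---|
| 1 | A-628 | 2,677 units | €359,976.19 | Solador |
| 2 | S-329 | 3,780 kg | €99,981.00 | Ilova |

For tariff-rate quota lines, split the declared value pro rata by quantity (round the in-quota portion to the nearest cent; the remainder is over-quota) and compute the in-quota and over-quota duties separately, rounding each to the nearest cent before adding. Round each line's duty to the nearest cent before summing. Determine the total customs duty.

€75,585.58

Line 1 (A-628, Solador, 2,677 units, €359,976.19):
Code A-628 is under a tariff-rate quota (threshold 964 units). In-quota: 964 units at 5%; over-quota: 1,713 units at 30%.
Pro-rata value split: in-quota = €359,976.19 × 964/2,677 = €129,629.08; over-quota = €359,976.19 − €129,629.08 = €230,347.11.
In-quota duty = €129,629.08 × 5% = €6,481.45. Over-quota duty = €230,347.11 × 30% = €69,104.13.
Line duty = €6,481.45 + €69,104.13 = €75,585.58.
Line 2 (S-329, Ilova, 3,780 kg, €99,981.00):
Base rate for S-329 is 34%.
Origin Ilova qualifies under the Velica–Ilova agreement and S-329 is covered: preferential rate Free applies instead.
The additional-duty order on S-329 targets Velova, not Ilova; it does not apply.
Duty = €99,981.00 × 0% = €0.00.
Total = €75,585.58 + €0.00 = €75,585.58.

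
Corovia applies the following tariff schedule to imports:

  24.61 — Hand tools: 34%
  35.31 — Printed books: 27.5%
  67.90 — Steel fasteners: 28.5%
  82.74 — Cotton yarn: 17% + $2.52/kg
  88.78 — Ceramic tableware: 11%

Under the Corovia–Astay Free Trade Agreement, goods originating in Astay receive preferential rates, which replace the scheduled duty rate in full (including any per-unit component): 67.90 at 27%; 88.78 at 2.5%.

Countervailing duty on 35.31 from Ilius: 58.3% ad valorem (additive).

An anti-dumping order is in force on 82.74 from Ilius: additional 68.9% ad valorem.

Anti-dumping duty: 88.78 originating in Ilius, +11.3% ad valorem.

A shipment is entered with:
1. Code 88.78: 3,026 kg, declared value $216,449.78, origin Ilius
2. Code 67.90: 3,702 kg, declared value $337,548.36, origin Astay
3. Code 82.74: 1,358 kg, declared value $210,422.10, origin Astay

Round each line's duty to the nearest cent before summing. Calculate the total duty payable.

$178,600.28

Line 1 (88.78, Ilius, 3,026 kg, $216,449.78):
Base rate for 88.78 is 11%.
88.78 has an FTA preferential rate, but origin Ilius is not Astay; base rate stands.
Additional duty on 88.78 from Ilius: +11.3%. Applied ad valorem rate: 11% + 11.3% = 22.3%.
Duty = $216,449.78 × 22.3% = $48,268.30.
Line 2 (67.90, Astay, 3,702 kg, $337,548.36):
Base rate for 67.90 is 28.5%.
Origin Astay qualifies under the Corovia–Astay agreement and 67.90 is covered: preferential rate 27% applies instead.
Duty = $337,548.36 × 27% = $91,138.06.
Line 3 (82.74, Astay, 1,358 kg, $210,422.10):
Base rate for 82.74 is 17% + $2.52/kg.
Origin Astay is the FTA partner but 82.74 is not on the preference list; base rate stands.
The additional-duty order on 82.74 targets Ilius, not Astay; it does not apply.
Duty = $210,422.10 × 17% + 1,358 × $2.52 = $39,193.92.
Total = $48,268.30 + $91,138.06 + $39,193.92 = $178,600.28.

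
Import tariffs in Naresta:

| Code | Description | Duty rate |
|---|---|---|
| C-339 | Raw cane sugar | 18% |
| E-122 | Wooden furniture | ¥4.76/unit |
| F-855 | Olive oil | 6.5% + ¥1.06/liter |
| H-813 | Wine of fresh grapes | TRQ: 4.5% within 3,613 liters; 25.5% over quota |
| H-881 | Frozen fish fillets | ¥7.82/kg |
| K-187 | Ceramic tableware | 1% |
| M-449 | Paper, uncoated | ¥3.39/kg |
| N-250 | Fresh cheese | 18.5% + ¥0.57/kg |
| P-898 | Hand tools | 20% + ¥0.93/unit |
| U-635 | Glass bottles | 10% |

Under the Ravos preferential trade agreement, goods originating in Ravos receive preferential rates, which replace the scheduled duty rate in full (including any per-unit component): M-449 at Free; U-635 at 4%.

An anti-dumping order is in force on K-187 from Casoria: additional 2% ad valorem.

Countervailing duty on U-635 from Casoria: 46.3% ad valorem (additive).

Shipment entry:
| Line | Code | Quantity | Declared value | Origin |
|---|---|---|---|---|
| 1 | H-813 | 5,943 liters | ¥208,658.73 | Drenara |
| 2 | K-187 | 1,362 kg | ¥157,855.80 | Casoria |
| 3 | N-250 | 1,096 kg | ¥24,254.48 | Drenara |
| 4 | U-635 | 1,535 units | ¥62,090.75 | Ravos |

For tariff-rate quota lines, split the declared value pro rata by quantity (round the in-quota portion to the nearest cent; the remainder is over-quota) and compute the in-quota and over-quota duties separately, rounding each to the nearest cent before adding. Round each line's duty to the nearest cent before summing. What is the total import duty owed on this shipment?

Line 1 (H-813, Drenara, 5,943 liters, ¥208,658.73):
Code H-813 is under a tariff-rate quota (threshold 3,613 liters). In-quota: 3,613 liters at 4.5%; over-quota: 2,330 liters at 25.5%.
Pro-rata value split: in-quota = ¥208,658.73 × 3,613/5,943 = ¥126,852.43; over-quota = ¥208,658.73 − ¥126,852.43 = ¥81,806.30.
In-quota duty = ¥126,852.43 × 4.5% = ¥5,708.36. Over-quota duty = ¥81,806.30 × 25.5% = ¥20,860.61.
Line duty = ¥5,708.36 + ¥20,860.61 = ¥26,568.97.
Line 2 (K-187, Casoria, 1,362 kg, ¥157,855.80):
Base rate for K-187 is 1%.
Additional duty on K-187 from Casoria: +2%. Applied ad valorem rate: 1% + 2% = 3%.
Duty = ¥157,855.80 × 3% = ¥4,735.67.
Line 3 (N-250, Drenara, 1,096 kg, ¥24,254.48):
Base rate for N-250 is 18.5% + ¥0.57/kg.
Duty = ¥24,254.48 × 18.5% + 1,096 × ¥0.57 = ¥5,111.80.
Line 4 (U-635, Ravos, 1,535 units, ¥62,090.75):
Base rate for U-635 is 10%.
Origin Ravos qualifies under the Naresta–Ravos agreement and U-635 is covered: preferential rate 4% applies instead.
The additional-duty order on U-635 targets Casoria, not Ravos; it does not apply.
Duty = ¥62,090.75 × 4% = ¥2,483.63.
Total = ¥26,568.97 + ¥4,735.67 + ¥5,111.80 + ¥2,483.63 = ¥38,900.07.

¥38,900.07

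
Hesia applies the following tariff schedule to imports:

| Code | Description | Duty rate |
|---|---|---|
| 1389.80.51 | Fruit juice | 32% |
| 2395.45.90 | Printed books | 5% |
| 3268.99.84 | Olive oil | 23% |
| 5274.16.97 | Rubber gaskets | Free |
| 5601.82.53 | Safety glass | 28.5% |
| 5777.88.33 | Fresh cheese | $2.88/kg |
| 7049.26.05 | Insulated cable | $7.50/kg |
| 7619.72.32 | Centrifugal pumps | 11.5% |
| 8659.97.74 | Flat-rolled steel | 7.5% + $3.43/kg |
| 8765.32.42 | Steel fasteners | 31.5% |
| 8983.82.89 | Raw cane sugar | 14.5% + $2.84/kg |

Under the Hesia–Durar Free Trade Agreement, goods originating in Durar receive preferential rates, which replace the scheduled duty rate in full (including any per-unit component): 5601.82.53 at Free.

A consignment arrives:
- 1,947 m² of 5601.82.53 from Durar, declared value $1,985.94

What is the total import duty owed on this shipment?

$0.00

Line 1 (5601.82.53, Durar, 1,947 m², $1,985.94):
Base rate for 5601.82.53 is 28.5%.
Origin Durar qualifies under the Hesia–Durar agreement and 5601.82.53 is covered: preferential rate Free applies instead.
Duty = $1,985.94 × 0% = $0.00.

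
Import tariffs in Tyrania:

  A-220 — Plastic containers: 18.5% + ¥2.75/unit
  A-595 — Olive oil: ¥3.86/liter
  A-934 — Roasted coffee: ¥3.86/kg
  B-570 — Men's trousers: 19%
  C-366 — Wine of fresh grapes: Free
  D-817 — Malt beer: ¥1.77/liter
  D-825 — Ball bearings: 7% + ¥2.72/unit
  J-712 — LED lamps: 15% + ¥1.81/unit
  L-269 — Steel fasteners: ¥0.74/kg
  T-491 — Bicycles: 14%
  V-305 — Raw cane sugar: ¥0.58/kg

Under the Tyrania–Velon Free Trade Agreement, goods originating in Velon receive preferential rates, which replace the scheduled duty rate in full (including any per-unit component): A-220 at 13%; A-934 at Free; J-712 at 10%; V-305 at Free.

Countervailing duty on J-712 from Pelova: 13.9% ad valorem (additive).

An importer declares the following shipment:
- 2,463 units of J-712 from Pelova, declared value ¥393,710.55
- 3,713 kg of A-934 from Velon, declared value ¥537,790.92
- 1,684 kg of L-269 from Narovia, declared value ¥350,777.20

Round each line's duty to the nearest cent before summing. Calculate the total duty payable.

Line 1 (J-712, Pelova, 2,463 units, ¥393,710.55):
Base rate for J-712 is 15% + ¥1.81/unit.
J-712 has an FTA preferential rate, but origin Pelova is not Velon; base rate stands.
Additional duty on J-712 from Pelova: +13.9%. Applied ad valorem rate: 15% + 13.9% = 28.9%.
Duty = ¥393,710.55 × 28.9% + 2,463 × ¥1.81 = ¥118,240.38.
Line 2 (A-934, Velon, 3,713 kg, ¥537,790.92):
Base rate for A-934 is ¥3.86/kg.
Origin Velon qualifies under the Tyrania–Velon agreement and A-934 is covered: preferential rate Free applies instead.
Duty = ¥537,790.92 × 0% = ¥0.00.
Line 3 (L-269, Narovia, 1,684 kg, ¥350,777.20):
Base rate for L-269 is ¥0.74/kg.
Duty = 1,684 × ¥0.74 = ¥1,246.16.
Total = ¥118,240.38 + ¥0.00 + ¥1,246.16 = ¥119,486.54.

¥119,486.54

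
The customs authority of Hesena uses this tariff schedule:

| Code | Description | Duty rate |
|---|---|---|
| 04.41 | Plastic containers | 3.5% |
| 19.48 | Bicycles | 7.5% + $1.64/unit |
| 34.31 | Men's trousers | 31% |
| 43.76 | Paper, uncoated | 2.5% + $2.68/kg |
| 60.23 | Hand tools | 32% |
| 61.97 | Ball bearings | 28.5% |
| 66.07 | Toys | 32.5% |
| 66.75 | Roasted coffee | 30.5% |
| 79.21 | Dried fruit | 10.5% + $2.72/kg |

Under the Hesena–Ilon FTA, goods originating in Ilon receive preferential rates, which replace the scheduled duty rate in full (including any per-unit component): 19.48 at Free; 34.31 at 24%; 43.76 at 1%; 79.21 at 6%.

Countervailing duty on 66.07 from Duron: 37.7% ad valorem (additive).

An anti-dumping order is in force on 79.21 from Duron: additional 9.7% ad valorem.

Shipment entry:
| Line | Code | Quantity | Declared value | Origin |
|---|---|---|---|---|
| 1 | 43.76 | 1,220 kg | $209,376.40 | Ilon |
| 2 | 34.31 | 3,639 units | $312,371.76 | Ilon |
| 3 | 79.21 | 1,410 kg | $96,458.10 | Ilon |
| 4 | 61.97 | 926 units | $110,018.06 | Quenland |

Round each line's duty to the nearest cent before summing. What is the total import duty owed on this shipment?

$114,205.62

Line 1 (43.76, Ilon, 1,220 kg, $209,376.40):
Base rate for 43.76 is 2.5% + $2.68/kg.
Origin Ilon qualifies under the Hesena–Ilon agreement and 43.76 is covered: preferential rate 1% applies instead.
Duty = $209,376.40 × 1% = $2,093.76.
Line 2 (34.31, Ilon, 3,639 units, $312,371.76):
Base rate for 34.31 is 31%.
Origin Ilon qualifies under the Hesena–Ilon agreement and 34.31 is covered: preferential rate 24% applies instead.
Duty = $312,371.76 × 24% = $74,969.22.
Line 3 (79.21, Ilon, 1,410 kg, $96,458.10):
Base rate for 79.21 is 10.5% + $2.72/kg.
Origin Ilon qualifies under the Hesena–Ilon agreement and 79.21 is covered: preferential rate 6% applies instead.
The additional-duty order on 79.21 targets Duron, not Ilon; it does not apply.
Duty = $96,458.10 × 6% = $5,787.49.
Line 4 (61.97, Quenland, 926 units, $110,018.06):
Base rate for 61.97 is 28.5%.
Duty = $110,018.06 × 28.5% = $31,355.15.
Total = $2,093.76 + $74,969.22 + $5,787.49 + $31,355.15 = $114,205.62.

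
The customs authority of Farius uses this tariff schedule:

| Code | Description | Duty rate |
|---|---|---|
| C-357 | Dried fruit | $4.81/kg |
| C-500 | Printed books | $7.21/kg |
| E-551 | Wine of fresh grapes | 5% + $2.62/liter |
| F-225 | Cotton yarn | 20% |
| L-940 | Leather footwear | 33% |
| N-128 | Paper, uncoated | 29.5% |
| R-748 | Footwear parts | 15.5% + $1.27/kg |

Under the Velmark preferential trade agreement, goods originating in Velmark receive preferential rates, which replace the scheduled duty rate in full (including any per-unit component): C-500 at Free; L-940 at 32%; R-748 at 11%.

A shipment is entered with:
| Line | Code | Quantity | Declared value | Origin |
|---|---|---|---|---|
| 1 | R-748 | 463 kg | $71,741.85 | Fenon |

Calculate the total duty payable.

$11,708.00

Line 1 (R-748, Fenon, 463 kg, $71,741.85):
Base rate for R-748 is 15.5% + $1.27/kg.
R-748 has an FTA preferential rate, but origin Fenon is not Velmark; base rate stands.
Duty = $71,741.85 × 15.5% + 463 × $1.27 = $11,708.00.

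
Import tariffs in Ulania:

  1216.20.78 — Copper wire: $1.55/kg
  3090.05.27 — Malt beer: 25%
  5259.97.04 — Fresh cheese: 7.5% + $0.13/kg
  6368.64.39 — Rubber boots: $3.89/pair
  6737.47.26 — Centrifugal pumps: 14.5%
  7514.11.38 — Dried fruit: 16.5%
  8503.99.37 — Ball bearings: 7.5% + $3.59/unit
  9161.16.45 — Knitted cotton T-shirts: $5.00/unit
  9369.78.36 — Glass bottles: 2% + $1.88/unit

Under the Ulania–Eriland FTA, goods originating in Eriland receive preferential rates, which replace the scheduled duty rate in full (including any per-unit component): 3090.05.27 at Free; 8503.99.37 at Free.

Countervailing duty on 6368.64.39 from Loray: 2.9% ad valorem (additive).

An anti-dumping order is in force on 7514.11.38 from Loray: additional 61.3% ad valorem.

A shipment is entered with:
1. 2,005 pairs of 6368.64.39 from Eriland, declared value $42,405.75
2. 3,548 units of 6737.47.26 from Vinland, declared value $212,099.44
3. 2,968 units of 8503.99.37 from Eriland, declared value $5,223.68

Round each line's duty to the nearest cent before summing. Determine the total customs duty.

$38,553.87

Line 1 (6368.64.39, Eriland, 2,005 pairs, $42,405.75):
Base rate for 6368.64.39 is $3.89/pair.
Origin Eriland is the FTA partner but 6368.64.39 is not on the preference list; base rate stands.
The additional-duty order on 6368.64.39 targets Loray, not Eriland; it does not apply.
Duty = 2,005 × $3.89 = $7,799.45.
Line 2 (6737.47.26, Vinland, 3,548 units, $212,099.44):
Base rate for 6737.47.26 is 14.5%.
Duty = $212,099.44 × 14.5% = $30,754.42.
Line 3 (8503.99.37, Eriland, 2,968 units, $5,223.68):
Base rate for 8503.99.37 is 7.5% + $3.59/unit.
Origin Eriland qualifies under the Ulania–Eriland agreement and 8503.99.37 is covered: preferential rate Free applies instead.
Duty = $5,223.68 × 0% = $0.00.
Total = $7,799.45 + $30,754.42 + $0.00 = $38,553.87.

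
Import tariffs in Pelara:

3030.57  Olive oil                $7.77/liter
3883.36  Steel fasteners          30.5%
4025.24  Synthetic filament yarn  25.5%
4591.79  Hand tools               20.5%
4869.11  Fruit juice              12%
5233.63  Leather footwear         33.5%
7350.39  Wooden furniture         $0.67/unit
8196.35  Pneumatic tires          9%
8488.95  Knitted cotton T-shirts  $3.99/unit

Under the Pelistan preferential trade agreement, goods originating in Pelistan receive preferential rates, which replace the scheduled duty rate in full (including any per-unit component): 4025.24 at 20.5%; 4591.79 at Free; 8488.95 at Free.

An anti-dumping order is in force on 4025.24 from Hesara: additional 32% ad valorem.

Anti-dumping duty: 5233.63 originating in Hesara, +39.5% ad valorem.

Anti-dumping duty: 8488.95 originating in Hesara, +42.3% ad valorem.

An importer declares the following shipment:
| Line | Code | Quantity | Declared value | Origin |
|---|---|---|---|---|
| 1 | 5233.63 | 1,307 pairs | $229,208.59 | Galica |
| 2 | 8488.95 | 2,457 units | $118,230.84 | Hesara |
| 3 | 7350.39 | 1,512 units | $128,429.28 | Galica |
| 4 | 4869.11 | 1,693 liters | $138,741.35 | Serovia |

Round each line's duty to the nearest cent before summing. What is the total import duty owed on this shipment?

$154,261.96

Line 1 (5233.63, Galica, 1,307 pairs, $229,208.59):
Base rate for 5233.63 is 33.5%.
The additional-duty order on 5233.63 targets Hesara, not Galica; it does not apply.
Duty = $229,208.59 × 33.5% = $76,784.88.
Line 2 (8488.95, Hesara, 2,457 units, $118,230.84):
Base rate for 8488.95 is $3.99/unit.
8488.95 has an FTA preferential rate, but origin Hesara is not Pelistan; base rate stands.
Additional duty on 8488.95 from Hesara: +42.3% ad valorem. Applied ad valorem rate = 42.3%.
Duty = $118,230.84 × 42.3% + 2,457 × $3.99 = $59,815.08.
Line 3 (7350.39, Galica, 1,512 units, $128,429.28):
Base rate for 7350.39 is $0.67/unit.
Duty = 1,512 × $0.67 = $1,013.04.
Line 4 (4869.11, Serovia, 1,693 liters, $138,741.35):
Base rate for 4869.11 is 12%.
Duty = $138,741.35 × 12% = $16,648.96.
Total = $76,784.88 + $59,815.08 + $1,013.04 + $16,648.96 = $154,261.96.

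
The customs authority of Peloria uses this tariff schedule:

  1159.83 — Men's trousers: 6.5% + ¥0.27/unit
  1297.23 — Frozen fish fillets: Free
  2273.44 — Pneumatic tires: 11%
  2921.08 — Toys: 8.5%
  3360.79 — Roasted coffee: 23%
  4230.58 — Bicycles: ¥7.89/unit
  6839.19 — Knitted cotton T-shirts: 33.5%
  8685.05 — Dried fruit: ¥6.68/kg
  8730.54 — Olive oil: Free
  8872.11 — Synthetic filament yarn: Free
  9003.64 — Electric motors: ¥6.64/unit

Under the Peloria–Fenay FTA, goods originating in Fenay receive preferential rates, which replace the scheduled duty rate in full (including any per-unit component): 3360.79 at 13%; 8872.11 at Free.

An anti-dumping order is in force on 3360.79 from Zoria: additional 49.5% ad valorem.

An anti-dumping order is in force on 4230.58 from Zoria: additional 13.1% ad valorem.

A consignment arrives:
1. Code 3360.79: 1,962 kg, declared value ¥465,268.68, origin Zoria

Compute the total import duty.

¥337,319.79

Line 1 (3360.79, Zoria, 1,962 kg, ¥465,268.68):
Base rate for 3360.79 is 23%.
3360.79 has an FTA preferential rate, but origin Zoria is not Fenay; base rate stands.
Additional duty on 3360.79 from Zoria: +49.5%. Applied ad valorem rate: 23% + 49.5% = 72.5%.
Duty = ¥465,268.68 × 72.5% = ¥337,319.79.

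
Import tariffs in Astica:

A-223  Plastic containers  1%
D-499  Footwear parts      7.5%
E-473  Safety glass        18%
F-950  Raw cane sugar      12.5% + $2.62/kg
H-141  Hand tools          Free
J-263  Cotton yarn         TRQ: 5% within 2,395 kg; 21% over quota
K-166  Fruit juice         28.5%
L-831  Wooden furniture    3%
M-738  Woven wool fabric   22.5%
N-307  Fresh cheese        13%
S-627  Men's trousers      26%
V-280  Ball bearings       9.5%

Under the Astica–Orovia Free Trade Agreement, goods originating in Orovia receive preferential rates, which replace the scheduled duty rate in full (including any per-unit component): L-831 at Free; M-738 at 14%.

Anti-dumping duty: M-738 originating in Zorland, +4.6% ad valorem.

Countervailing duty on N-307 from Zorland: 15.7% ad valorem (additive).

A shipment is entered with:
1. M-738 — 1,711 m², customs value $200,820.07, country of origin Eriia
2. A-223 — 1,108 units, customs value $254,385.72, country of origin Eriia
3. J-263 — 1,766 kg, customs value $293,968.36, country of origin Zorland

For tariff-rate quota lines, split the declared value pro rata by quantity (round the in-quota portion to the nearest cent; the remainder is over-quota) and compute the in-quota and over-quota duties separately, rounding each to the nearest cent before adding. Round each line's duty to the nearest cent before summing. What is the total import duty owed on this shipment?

$62,426.80

Line 1 (M-738, Eriia, 1,711 m², $200,820.07):
Base rate for M-738 is 22.5%.
M-738 has an FTA preferential rate, but origin Eriia is not Orovia; base rate stands.
The additional-duty order on M-738 targets Zorland, not Eriia; it does not apply.
Duty = $200,820.07 × 22.5% = $45,184.52.
Line 2 (A-223, Eriia, 1,108 units, $254,385.72):
Base rate for A-223 is 1%.
Duty = $254,385.72 × 1% = $2,543.86.
Line 3 (J-263, Zorland, 1,766 kg, $293,968.36):
Code J-263 is under a tariff-rate quota (threshold 2,395 kg). Quantity 1,766 kg is within the quota, so the in-quota rate 5% applies to the full value.
Duty = $293,968.36 × 5% = $14,698.42.
Total = $45,184.52 + $2,543.86 + $14,698.42 = $62,426.80.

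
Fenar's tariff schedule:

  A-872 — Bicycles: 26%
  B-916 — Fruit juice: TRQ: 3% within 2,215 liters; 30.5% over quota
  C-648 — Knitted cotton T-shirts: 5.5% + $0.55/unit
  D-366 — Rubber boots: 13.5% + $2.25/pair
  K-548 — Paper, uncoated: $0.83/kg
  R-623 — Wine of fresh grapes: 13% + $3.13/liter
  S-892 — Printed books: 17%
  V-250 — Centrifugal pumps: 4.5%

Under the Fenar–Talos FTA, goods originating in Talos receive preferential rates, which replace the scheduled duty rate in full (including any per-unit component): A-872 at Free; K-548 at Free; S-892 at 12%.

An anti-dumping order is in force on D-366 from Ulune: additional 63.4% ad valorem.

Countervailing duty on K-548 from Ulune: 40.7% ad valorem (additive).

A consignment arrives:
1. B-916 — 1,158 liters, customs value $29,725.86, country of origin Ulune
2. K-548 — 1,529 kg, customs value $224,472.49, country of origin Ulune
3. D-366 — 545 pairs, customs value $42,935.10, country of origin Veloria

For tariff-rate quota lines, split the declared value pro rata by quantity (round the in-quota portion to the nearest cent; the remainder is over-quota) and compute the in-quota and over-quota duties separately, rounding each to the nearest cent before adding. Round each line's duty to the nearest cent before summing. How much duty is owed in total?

$100,543.64

Line 1 (B-916, Ulune, 1,158 liters, $29,725.86):
Code B-916 is under a tariff-rate quota (threshold 2,215 liters). Quantity 1,158 liters is within the quota, so the in-quota rate 3% applies to the full value.
Duty = $29,725.86 × 3% = $891.78.
Line 2 (K-548, Ulune, 1,529 kg, $224,472.49):
Base rate for K-548 is $0.83/kg.
K-548 has an FTA preferential rate, but origin Ulune is not Talos; base rate stands.
Additional duty on K-548 from Ulune: +40.7% ad valorem. Applied ad valorem rate = 40.7%.
Duty = $224,472.49 × 40.7% + 1,529 × $0.83 = $92,629.37.
Line 3 (D-366, Veloria, 545 pairs, $42,935.10):
Base rate for D-366 is 13.5% + $2.25/pair.
The additional-duty order on D-366 targets Ulune, not Veloria; it does not apply.
Duty = $42,935.10 × 13.5% + 545 × $2.25 = $7,022.49.
Total = $891.78 + $92,629.37 + $7,022.49 = $100,543.64.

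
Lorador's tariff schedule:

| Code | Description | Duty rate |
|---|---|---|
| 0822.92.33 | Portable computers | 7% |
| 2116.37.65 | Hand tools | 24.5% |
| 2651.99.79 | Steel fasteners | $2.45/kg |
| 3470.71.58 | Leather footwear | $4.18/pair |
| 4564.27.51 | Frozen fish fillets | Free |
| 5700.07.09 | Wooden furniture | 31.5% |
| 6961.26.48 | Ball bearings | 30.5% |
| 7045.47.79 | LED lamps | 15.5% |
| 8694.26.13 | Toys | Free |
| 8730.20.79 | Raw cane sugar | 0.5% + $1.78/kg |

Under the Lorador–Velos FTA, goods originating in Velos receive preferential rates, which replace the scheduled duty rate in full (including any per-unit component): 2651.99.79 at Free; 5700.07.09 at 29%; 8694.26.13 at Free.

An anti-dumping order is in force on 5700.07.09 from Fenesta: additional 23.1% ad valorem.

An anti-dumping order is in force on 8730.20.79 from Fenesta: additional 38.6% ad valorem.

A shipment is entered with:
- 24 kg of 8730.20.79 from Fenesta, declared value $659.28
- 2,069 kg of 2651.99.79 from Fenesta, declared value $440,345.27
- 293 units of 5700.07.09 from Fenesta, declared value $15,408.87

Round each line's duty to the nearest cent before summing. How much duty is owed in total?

$13,782.79

Line 1 (8730.20.79, Fenesta, 24 kg, $659.28):
Base rate for 8730.20.79 is 0.5% + $1.78/kg.
Additional duty on 8730.20.79 from Fenesta: +38.6%. Applied ad valorem rate: 0.5% + 38.6% = 39.1%.
Duty = $659.28 × 39.1% + 24 × $1.78 = $300.50.
Line 2 (2651.99.79, Fenesta, 2,069 kg, $440,345.27):
Base rate for 2651.99.79 is $2.45/kg.
2651.99.79 has an FTA preferential rate, but origin Fenesta is not Velos; base rate stands.
Duty = 2,069 × $2.45 = $5,069.05.
Line 3 (5700.07.09, Fenesta, 293 units, $15,408.87):
Base rate for 5700.07.09 is 31.5%.
5700.07.09 has an FTA preferential rate, but origin Fenesta is not Velos; base rate stands.
Additional duty on 5700.07.09 from Fenesta: +23.1%. Applied ad valorem rate: 31.5% + 23.1% = 54.6%.
Duty = $15,408.87 × 54.6% = $8,413.24.
Total = $300.50 + $5,069.05 + $8,413.24 = $13,782.79.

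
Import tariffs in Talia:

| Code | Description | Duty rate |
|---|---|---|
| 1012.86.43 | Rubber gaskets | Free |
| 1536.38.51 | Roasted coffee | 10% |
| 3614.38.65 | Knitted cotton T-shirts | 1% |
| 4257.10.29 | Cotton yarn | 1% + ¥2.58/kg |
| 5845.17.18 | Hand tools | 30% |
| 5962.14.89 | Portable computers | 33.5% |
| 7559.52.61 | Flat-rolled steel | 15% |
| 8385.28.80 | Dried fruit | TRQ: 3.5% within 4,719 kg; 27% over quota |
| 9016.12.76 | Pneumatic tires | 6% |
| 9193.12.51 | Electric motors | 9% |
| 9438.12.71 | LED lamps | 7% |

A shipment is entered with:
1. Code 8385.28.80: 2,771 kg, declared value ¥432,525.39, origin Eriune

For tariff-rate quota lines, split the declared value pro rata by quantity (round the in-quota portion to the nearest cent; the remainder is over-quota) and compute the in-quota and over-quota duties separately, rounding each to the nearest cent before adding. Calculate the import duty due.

Line 1 (8385.28.80, Eriune, 2,771 kg, ¥432,525.39):
Code 8385.28.80 is under a tariff-rate quota (threshold 4,719 kg). Quantity 2,771 kg is within the quota, so the in-quota rate 3.5% applies to the full value.
Duty = ¥432,525.39 × 3.5% = ¥15,138.39.

¥15,138.39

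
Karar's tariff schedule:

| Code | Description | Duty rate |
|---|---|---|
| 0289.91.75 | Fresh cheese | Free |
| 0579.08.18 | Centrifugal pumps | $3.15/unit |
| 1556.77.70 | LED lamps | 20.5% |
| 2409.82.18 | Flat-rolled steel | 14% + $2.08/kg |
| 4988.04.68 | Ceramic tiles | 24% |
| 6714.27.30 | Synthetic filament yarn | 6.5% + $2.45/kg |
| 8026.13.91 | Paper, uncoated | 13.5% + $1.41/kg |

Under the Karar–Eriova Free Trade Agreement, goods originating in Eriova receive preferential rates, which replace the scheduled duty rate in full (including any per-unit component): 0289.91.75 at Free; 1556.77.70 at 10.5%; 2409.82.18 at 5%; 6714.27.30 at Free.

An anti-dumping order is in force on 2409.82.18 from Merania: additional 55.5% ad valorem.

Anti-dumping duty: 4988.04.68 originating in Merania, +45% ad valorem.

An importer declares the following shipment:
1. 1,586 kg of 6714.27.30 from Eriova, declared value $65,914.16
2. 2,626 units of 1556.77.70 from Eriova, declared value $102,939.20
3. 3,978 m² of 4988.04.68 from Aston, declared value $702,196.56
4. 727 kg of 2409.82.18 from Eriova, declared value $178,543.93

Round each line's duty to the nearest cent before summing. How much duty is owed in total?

$188,262.99

Line 1 (6714.27.30, Eriova, 1,586 kg, $65,914.16):
Base rate for 6714.27.30 is 6.5% + $2.45/kg.
Origin Eriova qualifies under the Karar–Eriova agreement and 6714.27.30 is covered: preferential rate Free applies instead.
Duty = $65,914.16 × 0% = $0.00.
Line 2 (1556.77.70, Eriova, 2,626 units, $102,939.20):
Base rate for 1556.77.70 is 20.5%.
Origin Eriova qualifies under the Karar–Eriova agreement and 1556.77.70 is covered: preferential rate 10.5% applies instead.
Duty = $102,939.20 × 10.5% = $10,808.62.
Line 3 (4988.04.68, Aston, 3,978 m², $702,196.56):
Base rate for 4988.04.68 is 24%.
The additional-duty order on 4988.04.68 targets Merania, not Aston; it does not apply.
Duty = $702,196.56 × 24% = $168,527.17.
Line 4 (2409.82.18, Eriova, 727 kg, $178,543.93):
Base rate for 2409.82.18 is 14% + $2.08/kg.
Origin Eriova qualifies under the Karar–Eriova agreement and 2409.82.18 is covered: preferential rate 5% applies instead.
The additional-duty order on 2409.82.18 targets Merania, not Eriova; it does not apply.
Duty = $178,543.93 × 5% = $8,927.20.
Total = $0.00 + $10,808.62 + $168,527.17 + $8,927.20 = $188,262.99.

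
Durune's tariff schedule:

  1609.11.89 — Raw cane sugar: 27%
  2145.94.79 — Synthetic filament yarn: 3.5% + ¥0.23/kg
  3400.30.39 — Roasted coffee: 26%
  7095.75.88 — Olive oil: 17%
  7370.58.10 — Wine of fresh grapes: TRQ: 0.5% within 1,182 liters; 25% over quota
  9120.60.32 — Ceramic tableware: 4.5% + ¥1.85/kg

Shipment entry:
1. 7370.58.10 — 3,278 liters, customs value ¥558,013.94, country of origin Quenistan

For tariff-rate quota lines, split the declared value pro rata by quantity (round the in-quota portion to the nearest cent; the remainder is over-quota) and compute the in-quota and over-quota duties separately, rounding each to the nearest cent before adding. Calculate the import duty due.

¥90,206.58

Line 1 (7370.58.10, Quenistan, 3,278 liters, ¥558,013.94):
Code 7370.58.10 is under a tariff-rate quota (threshold 1,182 liters). In-quota: 1,182 liters at 0.5%; over-quota: 2,096 liters at 25%.
Pro-rata value split: in-quota = ¥558,013.94 × 1,182/3,278 = ¥201,211.86; over-quota = ¥558,013.94 − ¥201,211.86 = ¥356,802.08.
In-quota duty = ¥201,211.86 × 0.5% = ¥1,006.06. Over-quota duty = ¥356,802.08 × 25% = ¥89,200.52.
Line duty = ¥1,006.06 + ¥89,200.52 = ¥90,206.58.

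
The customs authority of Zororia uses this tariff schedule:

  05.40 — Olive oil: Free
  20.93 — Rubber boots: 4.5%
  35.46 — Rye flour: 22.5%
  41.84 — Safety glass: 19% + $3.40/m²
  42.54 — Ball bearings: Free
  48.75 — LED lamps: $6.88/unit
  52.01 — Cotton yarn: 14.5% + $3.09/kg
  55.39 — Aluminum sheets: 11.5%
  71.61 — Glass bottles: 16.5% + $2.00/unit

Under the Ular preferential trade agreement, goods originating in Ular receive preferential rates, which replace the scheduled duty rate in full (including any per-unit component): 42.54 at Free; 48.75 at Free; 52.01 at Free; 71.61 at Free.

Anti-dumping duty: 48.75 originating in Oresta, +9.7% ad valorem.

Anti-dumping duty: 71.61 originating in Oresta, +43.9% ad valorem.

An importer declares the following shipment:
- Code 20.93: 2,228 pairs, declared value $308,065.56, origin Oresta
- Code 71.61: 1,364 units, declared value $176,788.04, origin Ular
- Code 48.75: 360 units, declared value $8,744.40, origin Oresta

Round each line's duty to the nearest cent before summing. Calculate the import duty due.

Line 1 (20.93, Oresta, 2,228 pairs, $308,065.56):
Base rate for 20.93 is 4.5%.
Duty = $308,065.56 × 4.5% = $13,862.95.
Line 2 (71.61, Ular, 1,364 units, $176,788.04):
Base rate for 71.61 is 16.5% + $2.00/unit.
Origin Ular qualifies under the Zororia–Ular agreement and 71.61 is covered: preferential rate Free applies instead.
The additional-duty order on 71.61 targets Oresta, not Ular; it does not apply.
Duty = $176,788.04 × 0% = $0.00.
Line 3 (48.75, Oresta, 360 units, $8,744.40):
Base rate for 48.75 is $6.88/unit.
48.75 has an FTA preferential rate, but origin Oresta is not Ular; base rate stands.
Additional duty on 48.75 from Oresta: +9.7% ad valorem. Applied ad valorem rate = 9.7%.
Duty = $8,744.40 × 9.7% + 360 × $6.88 = $3,325.01.
Total = $13,862.95 + $0.00 + $3,325.01 = $17,187.96.

$17,187.96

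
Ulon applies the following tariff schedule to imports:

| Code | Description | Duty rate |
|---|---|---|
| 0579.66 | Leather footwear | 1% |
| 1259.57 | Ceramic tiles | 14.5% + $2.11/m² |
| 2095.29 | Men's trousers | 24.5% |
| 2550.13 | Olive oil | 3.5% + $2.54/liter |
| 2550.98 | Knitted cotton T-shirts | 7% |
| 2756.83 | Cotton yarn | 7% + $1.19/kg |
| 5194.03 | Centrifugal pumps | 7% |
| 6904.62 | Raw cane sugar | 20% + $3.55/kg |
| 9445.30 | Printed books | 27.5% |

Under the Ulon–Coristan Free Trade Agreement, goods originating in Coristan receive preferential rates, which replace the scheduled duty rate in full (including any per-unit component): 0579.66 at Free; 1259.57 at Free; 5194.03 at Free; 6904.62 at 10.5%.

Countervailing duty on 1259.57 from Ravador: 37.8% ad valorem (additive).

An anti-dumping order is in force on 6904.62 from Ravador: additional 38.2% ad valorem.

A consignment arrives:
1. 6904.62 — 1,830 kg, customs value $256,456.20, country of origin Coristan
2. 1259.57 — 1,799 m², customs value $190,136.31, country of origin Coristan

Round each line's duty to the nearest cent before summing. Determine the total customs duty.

Line 1 (6904.62, Coristan, 1,830 kg, $256,456.20):
Base rate for 6904.62 is 20% + $3.55/kg.
Origin Coristan qualifies under the Ulon–Coristan agreement and 6904.62 is covered: preferential rate 10.5% applies instead.
The additional-duty order on 6904.62 targets Ravador, not Coristan; it does not apply.
Duty = $256,456.20 × 10.5% = $26,927.90.
Line 2 (1259.57, Coristan, 1,799 m², $190,136.31):
Base rate for 1259.57 is 14.5% + $2.11/m².
Origin Coristan qualifies under the Ulon–Coristan agreement and 1259.57 is covered: preferential rate Free applies instead.
The additional-duty order on 1259.57 targets Ravador, not Coristan; it does not apply.
Duty = $190,136.31 × 0% = $0.00.
Total = $26,927.90 + $0.00 = $26,927.90.

$26,927.90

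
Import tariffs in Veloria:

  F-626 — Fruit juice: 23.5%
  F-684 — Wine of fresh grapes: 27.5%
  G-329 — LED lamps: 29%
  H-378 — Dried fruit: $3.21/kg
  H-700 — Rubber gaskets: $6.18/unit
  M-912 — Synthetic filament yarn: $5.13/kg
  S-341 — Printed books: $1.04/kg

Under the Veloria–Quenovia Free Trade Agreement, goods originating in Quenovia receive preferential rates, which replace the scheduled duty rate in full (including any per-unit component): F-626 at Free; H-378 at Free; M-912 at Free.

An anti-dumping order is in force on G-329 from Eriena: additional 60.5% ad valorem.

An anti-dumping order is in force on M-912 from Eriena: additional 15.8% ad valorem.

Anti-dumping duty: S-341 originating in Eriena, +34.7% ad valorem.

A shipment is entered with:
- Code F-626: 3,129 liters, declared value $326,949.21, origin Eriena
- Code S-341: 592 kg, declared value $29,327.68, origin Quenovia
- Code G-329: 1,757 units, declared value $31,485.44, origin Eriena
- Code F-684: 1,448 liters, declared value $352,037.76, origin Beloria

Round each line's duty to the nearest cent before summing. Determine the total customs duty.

Line 1 (F-626, Eriena, 3,129 liters, $326,949.21):
Base rate for F-626 is 23.5%.
F-626 has an FTA preferential rate, but origin Eriena is not Quenovia; base rate stands.
Duty = $326,949.21 × 23.5% = $76,833.06.
Line 2 (S-341, Quenovia, 592 kg, $29,327.68):
Base rate for S-341 is $1.04/kg.
Origin Quenovia is the FTA partner but S-341 is not on the preference list; base rate stands.
The additional-duty order on S-341 targets Eriena, not Quenovia; it does not apply.
Duty = 592 × $1.04 = $615.68.
Line 3 (G-329, Eriena, 1,757 units, $31,485.44):
Base rate for G-329 is 29%.
Additional duty on G-329 from Eriena: +60.5%. Applied ad valorem rate: 29% + 60.5% = 89.5%.
Duty = $31,485.44 × 89.5% = $28,179.47.
Line 4 (F-684, Beloria, 1,448 liters, $352,037.76):
Base rate for F-684 is 27.5%.
Duty = $352,037.76 × 27.5% = $96,810.38.
Total = $76,833.06 + $615.68 + $28,179.47 + $96,810.38 = $202,438.59.

$202,438.59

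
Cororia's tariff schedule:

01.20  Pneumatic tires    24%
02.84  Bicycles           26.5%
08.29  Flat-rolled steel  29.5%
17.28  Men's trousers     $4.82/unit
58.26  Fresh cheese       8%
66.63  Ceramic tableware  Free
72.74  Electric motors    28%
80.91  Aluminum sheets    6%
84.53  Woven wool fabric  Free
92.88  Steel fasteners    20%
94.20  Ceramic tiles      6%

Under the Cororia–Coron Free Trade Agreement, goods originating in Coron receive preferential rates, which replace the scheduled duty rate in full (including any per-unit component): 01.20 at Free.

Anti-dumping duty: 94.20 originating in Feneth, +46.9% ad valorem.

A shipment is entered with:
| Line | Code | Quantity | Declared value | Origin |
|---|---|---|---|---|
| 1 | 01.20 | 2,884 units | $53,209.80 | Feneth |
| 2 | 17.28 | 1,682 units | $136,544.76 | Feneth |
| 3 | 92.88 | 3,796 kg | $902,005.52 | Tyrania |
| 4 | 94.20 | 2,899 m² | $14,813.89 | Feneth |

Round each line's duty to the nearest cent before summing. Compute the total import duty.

Line 1 (01.20, Feneth, 2,884 units, $53,209.80):
Base rate for 01.20 is 24%.
01.20 has an FTA preferential rate, but origin Feneth is not Coron; base rate stands.
Duty = $53,209.80 × 24% = $12,770.35.
Line 2 (17.28, Feneth, 1,682 units, $136,544.76):
Base rate for 17.28 is $4.82/unit.
Duty = 1,682 × $4.82 = $8,107.24.
Line 3 (92.88, Tyrania, 3,796 kg, $902,005.52):
Base rate for 92.88 is 20%.
Duty = $902,005.52 × 20% = $180,401.10.
Line 4 (94.20, Feneth, 2,899 m², $14,813.89):
Base rate for 94.20 is 6%.
Additional duty on 94.20 from Feneth: +46.9%. Applied ad valorem rate: 6% + 46.9% = 52.9%.
Duty = $14,813.89 × 52.9% = $7,836.55.
Total = $12,770.35 + $8,107.24 + $180,401.10 + $7,836.55 = $209,115.24.

$209,115.24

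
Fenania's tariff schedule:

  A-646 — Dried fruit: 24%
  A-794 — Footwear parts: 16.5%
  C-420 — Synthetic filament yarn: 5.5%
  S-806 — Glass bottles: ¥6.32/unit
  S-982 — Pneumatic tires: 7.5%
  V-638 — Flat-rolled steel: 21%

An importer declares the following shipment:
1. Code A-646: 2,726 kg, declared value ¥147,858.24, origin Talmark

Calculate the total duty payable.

¥35,485.98

Line 1 (A-646, Talmark, 2,726 kg, ¥147,858.24):
Base rate for A-646 is 24%.
Duty = ¥147,858.24 × 24% = ¥35,485.98.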